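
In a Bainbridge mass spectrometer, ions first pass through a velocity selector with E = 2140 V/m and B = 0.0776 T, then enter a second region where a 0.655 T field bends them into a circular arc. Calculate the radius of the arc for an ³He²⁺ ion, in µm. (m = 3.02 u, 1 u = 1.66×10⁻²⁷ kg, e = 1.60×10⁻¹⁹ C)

The selector passes v = E/B = 2140/0.0776 = 2.76×10^4 m/s.
In the deflection region, r = mv/(qB₂) = (5.01×10^-27)(2.76×10^4) / [(2×1.60×10^-19)(0.655)] = 6.60×10^-4 m.

r ≈ 660 µm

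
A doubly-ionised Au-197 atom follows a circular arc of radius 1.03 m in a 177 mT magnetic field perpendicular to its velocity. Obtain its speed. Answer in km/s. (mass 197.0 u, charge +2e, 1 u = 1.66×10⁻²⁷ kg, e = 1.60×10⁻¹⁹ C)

v ≈ 178 km/s

From qvB = mv²/r, v = qBr/m.
v = (2×1.60×10^-19)(0.177)(1.03) / (3.27×10^-25) = 1.78×10^5 m/s.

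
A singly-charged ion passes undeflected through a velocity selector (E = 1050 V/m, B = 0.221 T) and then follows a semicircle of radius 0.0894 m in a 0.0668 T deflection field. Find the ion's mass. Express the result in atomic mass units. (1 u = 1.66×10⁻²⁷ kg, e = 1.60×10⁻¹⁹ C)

v = E/B₁ = 4750 m/s.
From r = mv/(qB₂), m = qB₂r/v = (1×1.60×10^-19)(0.0668)(0.0894) / (4750) = 2.01×10^-25 kg.
In atomic mass units: m = 2.01×10^-25 / 1.66×10^-27 = 121 u.

m ≈ 121 u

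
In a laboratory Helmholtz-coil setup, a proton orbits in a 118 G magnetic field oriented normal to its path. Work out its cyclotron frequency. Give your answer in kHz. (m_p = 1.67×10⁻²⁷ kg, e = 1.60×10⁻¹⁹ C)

f ≈ 180 kHz

f = qB/(2πm) = (1×1.60×10^-19)(0.0118) / [2π(1.67×10^-27)] = 1.80×10^5 Hz.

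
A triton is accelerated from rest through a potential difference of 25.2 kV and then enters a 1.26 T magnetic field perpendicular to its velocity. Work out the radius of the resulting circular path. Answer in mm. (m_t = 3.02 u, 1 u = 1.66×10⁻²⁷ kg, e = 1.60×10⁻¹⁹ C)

The kinetic energy gained is K = qV = (1×1.60×10^-19)(2.52×10^4) = 4.03×10^-15 J.
v = √(2K/m) = 1.27×10^6 m/s.
r = mv/(qB) = (5.01×10^-27)(1.27×10^6) / [(1×1.60×10^-19)(1.26)] = 0.0315 m.

r ≈ 31.5 mm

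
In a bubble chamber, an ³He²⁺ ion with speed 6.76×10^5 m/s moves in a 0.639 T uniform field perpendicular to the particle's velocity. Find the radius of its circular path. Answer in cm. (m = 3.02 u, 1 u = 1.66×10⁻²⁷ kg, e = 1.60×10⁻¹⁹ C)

The magnetic force provides the centripetal force: qvB = mv²/r, so r = mv/(qB).
r = (5.01×10^-27 kg)(6.76×10^5 m/s) / [(2×1.60×10^-19 C)(0.639 T)] = 0.0166 m.

r ≈ 1.66 cm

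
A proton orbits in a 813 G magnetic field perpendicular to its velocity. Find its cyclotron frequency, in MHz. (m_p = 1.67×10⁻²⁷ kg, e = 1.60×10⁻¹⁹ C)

f ≈ 1.24 MHz

f = qB/(2πm) = (1×1.60×10^-19)(0.0813) / [2π(1.67×10^-27)] = 1.24×10^6 Hz.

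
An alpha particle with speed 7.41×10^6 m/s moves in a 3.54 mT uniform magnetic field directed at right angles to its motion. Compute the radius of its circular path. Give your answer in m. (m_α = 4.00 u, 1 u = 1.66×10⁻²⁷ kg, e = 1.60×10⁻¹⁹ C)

r ≈ 43.4 m

The magnetic force provides the centripetal force: qvB = mv²/r, so r = mv/(qB).
r = (6.64×10^-27 kg)(7.41×10^6 m/s) / [(2×1.60×10^-19 C)(3.54×10^-3 T)] = 43.4 m.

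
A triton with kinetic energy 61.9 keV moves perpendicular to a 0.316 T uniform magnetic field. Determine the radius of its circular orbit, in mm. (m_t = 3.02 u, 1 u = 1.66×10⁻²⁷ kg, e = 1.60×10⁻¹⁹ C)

Convert the energy: K = 61.9 keV = 9.90×10^-15 J.
v = √(2K/m) = √(2·9.90×10^-15/5.01×10^-27) = 1.99×10^6 m/s.
r = mv/(qB) = (5.01×10^-27)(1.99×10^6) / [(1×1.60×10^-19)(0.316)] = 0.197 m.

r ≈ 197 mm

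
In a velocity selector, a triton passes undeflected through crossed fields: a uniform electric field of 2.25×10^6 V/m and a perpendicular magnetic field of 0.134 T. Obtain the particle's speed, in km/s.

For zero net force, qE = qvB, so v = E/B.
v = (2.25×10^6) / (0.134) = 1.68×10^7 m/s.

v ≈ 16800 km/s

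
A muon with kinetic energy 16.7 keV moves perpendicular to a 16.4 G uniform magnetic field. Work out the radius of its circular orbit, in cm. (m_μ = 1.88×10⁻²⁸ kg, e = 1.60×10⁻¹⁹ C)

r ≈ 382 cm

Convert the energy: K = 16.7 keV = 2.67×10^-15 J.
v = √(2K/m) = √(2·2.67×10^-15/1.88×10^-28) = 5.33×10^6 m/s.
r = mv/(qB) = (1.88×10^-28)(5.33×10^6) / [(1×1.60×10^-19)(1.64×10^-3)] = 3.82 m.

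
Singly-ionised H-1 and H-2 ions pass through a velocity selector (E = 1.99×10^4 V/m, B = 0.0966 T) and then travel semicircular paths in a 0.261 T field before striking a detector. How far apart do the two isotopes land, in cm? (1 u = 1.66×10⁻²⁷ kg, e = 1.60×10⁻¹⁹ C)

Both emerge at v = E/B₁ = 2.06×10^5 m/s.
r = mv/(qB₂), so r₁ = 8.189×10^-3 m and r₂ = 0.01638 m, giving Δr = 8.19×10^-3 m.
After a semicircle each ion lands a diameter 2r from the entry slit, so the separation is 2Δr = 0.0164 m.

Δd ≈ 1.64 cm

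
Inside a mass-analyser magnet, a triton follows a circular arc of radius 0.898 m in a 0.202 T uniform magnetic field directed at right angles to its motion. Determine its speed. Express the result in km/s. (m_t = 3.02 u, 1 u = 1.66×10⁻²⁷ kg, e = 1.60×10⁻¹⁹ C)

v ≈ 5790 km/s

From qvB = mv²/r, v = qBr/m.
v = (1×1.60×10^-19)(0.202)(0.898) / (5.01×10^-27) = 5.79×10^6 m/s.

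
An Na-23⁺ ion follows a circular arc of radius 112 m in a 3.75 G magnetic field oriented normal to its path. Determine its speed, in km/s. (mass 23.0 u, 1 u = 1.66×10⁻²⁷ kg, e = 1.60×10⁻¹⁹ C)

From qvB = mv²/r, v = qBr/m.
v = (1×1.60×10^-19)(3.75×10^-4)(112) / (3.82×10^-26) = 1.76×10^5 m/s.

v ≈ 176 km/s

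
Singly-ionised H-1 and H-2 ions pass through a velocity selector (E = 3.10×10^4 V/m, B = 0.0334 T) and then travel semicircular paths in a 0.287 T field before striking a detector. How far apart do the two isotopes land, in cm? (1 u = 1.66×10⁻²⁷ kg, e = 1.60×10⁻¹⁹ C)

Both emerge at v = E/B₁ = 9.28×10^5 m/s.
r = mv/(qB₂), so r₁ = 0.0336 m and r₂ = 0.0671 m, giving Δr = 0.0336 m.
After a semicircle each ion lands a diameter 2r from the entry slit, so the separation is 2Δr = 0.0671 m.

Δd ≈ 6.71 cm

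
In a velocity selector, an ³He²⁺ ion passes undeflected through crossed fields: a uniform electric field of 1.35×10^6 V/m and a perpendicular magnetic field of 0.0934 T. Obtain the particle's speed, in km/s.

v ≈ 14500 km/s

For zero net force, qE = qvB, so v = E/B.
v = (1.35×10^6) / (0.0934) = 1.45×10^7 m/s.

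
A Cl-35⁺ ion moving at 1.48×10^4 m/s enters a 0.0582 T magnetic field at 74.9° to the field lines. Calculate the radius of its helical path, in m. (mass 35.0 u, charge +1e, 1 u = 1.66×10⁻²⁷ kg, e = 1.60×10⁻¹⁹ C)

r ≈ 0.0892 m

Only the perpendicular component v⊥ = v sin74.9° = 1.43×10^4 m/s is bent by the field.
r = m v⊥ /(qB) = (5.81×10^-26)(1.43×10^4) / [(1×1.60×10^-19)(0.0582)] = 0.0892 m.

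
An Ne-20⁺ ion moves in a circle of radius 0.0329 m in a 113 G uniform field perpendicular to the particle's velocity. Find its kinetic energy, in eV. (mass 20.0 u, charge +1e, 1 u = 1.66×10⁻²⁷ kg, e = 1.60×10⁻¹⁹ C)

v = qBr/m = (1×1.60×10^-19)(0.0113)(0.0329) / (3.32×10^-26) = 1790 m/s.
K = ½mv² = 0.5·(3.32×10^-26)·(1790)² = 5.33×10^-20 J = 0.333 eV.

K ≈ 0.333 eV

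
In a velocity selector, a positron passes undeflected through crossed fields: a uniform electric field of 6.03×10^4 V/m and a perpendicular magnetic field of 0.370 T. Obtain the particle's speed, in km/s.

For zero net force, qE = qvB, so v = E/B.
v = (6.03×10^4) / (0.370) = 1.63×10^5 m/s.

v ≈ 163 km/s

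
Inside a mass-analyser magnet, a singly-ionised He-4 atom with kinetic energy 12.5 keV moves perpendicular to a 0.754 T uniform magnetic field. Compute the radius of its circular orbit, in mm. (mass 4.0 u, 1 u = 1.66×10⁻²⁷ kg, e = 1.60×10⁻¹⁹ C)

Convert the energy: K = 12.5 keV = 2.00×10^-15 J.
v = √(2K/m) = √(2·2.00×10^-15/6.64×10^-27) = 7.76×10^5 m/s.
r = mv/(qB) = (6.64×10^-27)(7.76×10^5) / [(1×1.60×10^-19)(0.754)] = 0.0427 m.

r ≈ 42.7 mm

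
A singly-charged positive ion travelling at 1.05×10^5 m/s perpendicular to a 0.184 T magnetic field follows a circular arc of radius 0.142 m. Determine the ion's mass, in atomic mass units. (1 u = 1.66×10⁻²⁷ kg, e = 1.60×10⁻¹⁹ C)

qvB = mv²/r ⇒ m = qBr/v.
m = (1×1.60×10^-19)(0.184)(0.142) / (1.05×10^5) = 3.98×10^-26 kg = 24.0 u.

m ≈ 24.0 u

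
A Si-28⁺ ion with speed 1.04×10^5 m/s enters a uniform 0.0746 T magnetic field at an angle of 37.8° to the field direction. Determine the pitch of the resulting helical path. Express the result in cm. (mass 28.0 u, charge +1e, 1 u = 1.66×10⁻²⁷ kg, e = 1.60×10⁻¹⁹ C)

pitch ≈ 201 cm

The velocity component along B is v∥ = v cos37.8° = 8.22×10^4 m/s.
The cyclotron period T = 2πm/(qB) = 2.45×10^-5 s is set by m, q, B alone.
Pitch = v∥·T = (8.22×10^4)(2.45×10^-5) = 2.01 m.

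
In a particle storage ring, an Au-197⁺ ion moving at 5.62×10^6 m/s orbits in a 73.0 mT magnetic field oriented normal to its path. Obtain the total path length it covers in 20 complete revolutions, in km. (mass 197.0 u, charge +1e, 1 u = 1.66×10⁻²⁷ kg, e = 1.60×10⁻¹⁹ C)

r = mv/(qB) = 157 m, so one revolution covers 2πr = 989 m.
In 20 revolutions: L = 20·2πr = 1.98×10^4 m.

L ≈ 19.8 km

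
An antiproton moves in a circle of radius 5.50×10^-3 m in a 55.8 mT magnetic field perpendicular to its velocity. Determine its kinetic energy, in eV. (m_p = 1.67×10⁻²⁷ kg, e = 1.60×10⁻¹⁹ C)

K ≈ 4.51 eV

v = qBr/m = (1×1.60×10^-19)(0.0558)(5.50×10^-3) / (1.67×10^-27) = 2.94×10^4 m/s.
K = ½mv² = 0.5·(1.67×10^-27)·(2.94×10^4)² = 7.22×10^-19 J = 4.51 eV.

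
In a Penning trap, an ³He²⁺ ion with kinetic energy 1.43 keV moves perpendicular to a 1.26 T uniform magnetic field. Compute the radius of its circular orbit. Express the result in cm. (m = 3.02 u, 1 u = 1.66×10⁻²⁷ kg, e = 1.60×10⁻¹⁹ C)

r ≈ 0.376 cm

Convert the energy: K = 1.43 keV = 2.29×10^-16 J.
v = √(2K/m) = √(2·2.29×10^-16/5.01×10^-27) = 3.02×10^5 m/s.
r = mv/(qB) = (5.01×10^-27)(3.02×10^5) / [(2×1.60×10^-19)(1.26)] = 3.76×10^-3 m.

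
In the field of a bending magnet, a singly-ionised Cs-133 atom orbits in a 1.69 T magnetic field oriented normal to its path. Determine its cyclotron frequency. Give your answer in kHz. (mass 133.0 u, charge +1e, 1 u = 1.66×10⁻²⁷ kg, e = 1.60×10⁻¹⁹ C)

f ≈ 195 kHz

f = qB/(2πm) = (1×1.60×10^-19)(1.69) / [2π(2.21×10^-25)] = 1.95×10^5 Hz.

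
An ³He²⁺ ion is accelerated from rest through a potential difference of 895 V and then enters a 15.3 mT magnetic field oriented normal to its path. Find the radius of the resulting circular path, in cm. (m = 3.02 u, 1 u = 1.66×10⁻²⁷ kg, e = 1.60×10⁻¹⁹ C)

r ≈ 34.6 cm

The kinetic energy gained is K = qV = (2×1.60×10^-19)(895) = 2.86×10^-16 J.
v = √(2K/m) = 3.38×10^5 m/s.
r = mv/(qB) = (5.01×10^-27)(3.38×10^5) / [(2×1.60×10^-19)(0.0153)] = 0.346 m.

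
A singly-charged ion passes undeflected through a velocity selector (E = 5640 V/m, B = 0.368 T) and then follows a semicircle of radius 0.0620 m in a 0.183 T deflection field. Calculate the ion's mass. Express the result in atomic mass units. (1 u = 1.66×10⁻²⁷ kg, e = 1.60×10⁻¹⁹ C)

v = E/B₁ = 1.53×10^4 m/s.
From r = mv/(qB₂), m = qB₂r/v = (1×1.60×10^-19)(0.183)(0.0620) / (1.53×10^4) = 1.18×10^-25 kg.
In atomic mass units: m = 1.18×10^-25 / 1.66×10^-27 = 71.4 u.

m ≈ 71.4 u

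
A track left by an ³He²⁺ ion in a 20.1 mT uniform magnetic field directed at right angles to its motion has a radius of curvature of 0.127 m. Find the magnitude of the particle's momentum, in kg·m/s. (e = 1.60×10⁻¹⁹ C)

Since qvB = mv²/r, the momentum p = mv = qBr.
p = (2×1.60×10^-19)(0.0201)(0.127) = 8.17×10^-22 kg·m/s.

p ≈ 8.17×10^-22 kg·m/s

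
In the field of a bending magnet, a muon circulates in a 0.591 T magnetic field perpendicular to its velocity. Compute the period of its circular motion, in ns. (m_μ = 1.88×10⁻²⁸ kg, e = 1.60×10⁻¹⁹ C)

The cyclotron period is independent of speed: T = 2πm/(qB).
T = 2π(1.88×10^-28) / [(1×1.60×10^-19)(0.591)] = 1.25×10^-8 s.

T ≈ 12.5 ns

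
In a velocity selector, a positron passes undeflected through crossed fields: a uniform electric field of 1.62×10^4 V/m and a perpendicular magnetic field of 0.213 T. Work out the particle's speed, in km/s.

v ≈ 76.1 km/s

For zero net force, qE = qvB, so v = E/B.
v = (1.62×10^4) / (0.213) = 7.61×10^4 m/s.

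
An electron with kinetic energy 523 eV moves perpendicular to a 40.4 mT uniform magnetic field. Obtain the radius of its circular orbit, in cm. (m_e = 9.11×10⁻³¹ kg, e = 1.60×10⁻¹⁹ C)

r ≈ 0.191 cm

Convert the energy: K = 523 eV = 8.37×10^-17 J.
v = √(2K/m) = √(2·8.37×10^-17/9.11×10^-31) = 1.36×10^7 m/s.
r = mv/(qB) = (9.11×10^-31)(1.36×10^7) / [(1×1.60×10^-19)(0.0404)] = 1.91×10^-3 m.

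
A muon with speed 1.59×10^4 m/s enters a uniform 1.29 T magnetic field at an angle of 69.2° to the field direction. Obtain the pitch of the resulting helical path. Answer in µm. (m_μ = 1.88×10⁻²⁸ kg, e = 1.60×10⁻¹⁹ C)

pitch ≈ 32.3 µm

The velocity component along B is v∥ = v cos69.2° = 5650 m/s.
The cyclotron period T = 2πm/(qB) = 5.72×10^-9 s is set by m, q, B alone.
Pitch = v∥·T = (5650)(5.72×10^-9) = 3.23×10^-5 m.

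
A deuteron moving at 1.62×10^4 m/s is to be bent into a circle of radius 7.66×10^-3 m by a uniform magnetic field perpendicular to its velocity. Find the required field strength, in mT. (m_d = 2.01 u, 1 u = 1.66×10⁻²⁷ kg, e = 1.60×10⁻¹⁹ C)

qvB = mv²/r gives B = mv/(qr).
B = (3.34×10^-27)(1.62×10^4) / [(1×1.60×10^-19)(7.66×10^-3)] = 0.0441 T.

B ≈ 44.1 mT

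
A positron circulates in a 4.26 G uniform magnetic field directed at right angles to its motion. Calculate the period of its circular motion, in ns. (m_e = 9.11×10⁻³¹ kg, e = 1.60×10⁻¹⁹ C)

T ≈ 84.0 ns

The cyclotron period is independent of speed: T = 2πm/(qB).
T = 2π(9.11×10^-31) / [(1×1.60×10^-19)(4.26×10^-4)] = 8.40×10^-8 s.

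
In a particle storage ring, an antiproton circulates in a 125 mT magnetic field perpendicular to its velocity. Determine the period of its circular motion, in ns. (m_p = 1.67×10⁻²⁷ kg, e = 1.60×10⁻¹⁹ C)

The cyclotron period is independent of speed: T = 2πm/(qB).
T = 2π(1.67×10^-27) / [(1×1.60×10^-19)(0.125)] = 5.25×10^-7 s.

T ≈ 525 ns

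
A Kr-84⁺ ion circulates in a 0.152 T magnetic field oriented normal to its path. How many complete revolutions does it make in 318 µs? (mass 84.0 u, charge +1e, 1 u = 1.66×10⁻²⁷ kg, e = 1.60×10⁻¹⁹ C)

T = 2πm/(qB) = 2π(1.3944×10^-25) / [(1×1.60×10^-19)(0.152)] = 3.6025×10^-5 s.
N = t/T = 3.18×10^-4 / 3.6025×10^-5 ≈ 8.83, so 8 complete revolutions.

N = 8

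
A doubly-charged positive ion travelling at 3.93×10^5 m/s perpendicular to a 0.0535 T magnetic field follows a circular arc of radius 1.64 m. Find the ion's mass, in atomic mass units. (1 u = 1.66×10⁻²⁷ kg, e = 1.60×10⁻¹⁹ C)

m ≈ 43.0 u

qvB = mv²/r ⇒ m = qBr/v.
m = (2×1.60×10^-19)(0.0535)(1.64) / (3.93×10^5) = 7.14×10^-26 kg = 43.0 u.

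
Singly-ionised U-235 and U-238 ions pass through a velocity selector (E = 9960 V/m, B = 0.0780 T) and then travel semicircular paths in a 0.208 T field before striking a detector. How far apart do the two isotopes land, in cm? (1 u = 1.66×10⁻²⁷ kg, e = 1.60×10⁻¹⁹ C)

Both emerge at v = E/B₁ = 1.28×10^5 m/s.
r = mv/(qB₂), so r₁ = 1.4968 m and r₂ = 1.5159 m, giving Δr = 0.0191 m.
After a semicircle each ion lands a diameter 2r from the entry slit, so the separation is 2Δr = 0.0382 m.

Δd ≈ 3.82 cm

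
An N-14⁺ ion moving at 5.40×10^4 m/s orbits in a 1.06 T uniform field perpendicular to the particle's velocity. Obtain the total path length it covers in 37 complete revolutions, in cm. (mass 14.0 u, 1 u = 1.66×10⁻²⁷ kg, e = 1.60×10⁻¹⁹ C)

r = mv/(qB) = 7.40×10^-3 m, so one revolution covers 2πr = 0.0465 m.
In 37 revolutions: L = 37·2πr = 1.72 m.

L ≈ 172 cm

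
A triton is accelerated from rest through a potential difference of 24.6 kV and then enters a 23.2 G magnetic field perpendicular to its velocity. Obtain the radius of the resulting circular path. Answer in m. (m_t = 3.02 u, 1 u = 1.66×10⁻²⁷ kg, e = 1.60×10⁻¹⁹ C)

r ≈ 16.9 m

The kinetic energy gained is K = qV = (1×1.60×10^-19)(2.46×10^4) = 3.94×10^-15 J.
v = √(2K/m) = 1.25×10^6 m/s.
r = mv/(qB) = (5.01×10^-27)(1.25×10^6) / [(1×1.60×10^-19)(2.32×10^-3)] = 16.9 m.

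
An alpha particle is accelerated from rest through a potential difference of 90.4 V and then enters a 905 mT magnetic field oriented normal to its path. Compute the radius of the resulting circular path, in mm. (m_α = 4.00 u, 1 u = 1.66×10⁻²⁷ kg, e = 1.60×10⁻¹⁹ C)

The kinetic energy gained is K = qV = (2×1.60×10^-19)(90.4) = 2.89×10^-17 J.
v = √(2K/m) = 9.33×10^4 m/s.
r = mv/(qB) = (6.64×10^-27)(9.33×10^4) / [(2×1.60×10^-19)(0.905)] = 2.14×10^-3 m.

r ≈ 2.14 mm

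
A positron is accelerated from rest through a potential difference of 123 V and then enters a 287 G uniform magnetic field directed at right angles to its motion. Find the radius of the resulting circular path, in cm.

r ≈ 0.130 cm

The kinetic energy gained is K = qV = (1×1.60×10^-19)(123) = 1.97×10^-17 J.
v = √(2K/m) = 6.57×10^6 m/s.
r = mv/(qB) = (9.11×10^-31)(6.57×10^6) / [(1×1.60×10^-19)(0.0287)] = 1.30×10^-3 m.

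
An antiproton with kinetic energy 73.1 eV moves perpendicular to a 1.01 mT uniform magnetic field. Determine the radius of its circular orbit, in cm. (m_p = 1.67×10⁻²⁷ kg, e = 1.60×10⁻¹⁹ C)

r ≈ 122 cm

Convert the energy: K = 73.1 eV = 1.17×10^-17 J.
v = √(2K/m) = √(2·1.17×10^-17/1.67×10^-27) = 1.18×10^5 m/s.
r = mv/(qB) = (1.67×10^-27)(1.18×10^5) / [(1×1.60×10^-19)(1.01×10^-3)] = 1.22 m.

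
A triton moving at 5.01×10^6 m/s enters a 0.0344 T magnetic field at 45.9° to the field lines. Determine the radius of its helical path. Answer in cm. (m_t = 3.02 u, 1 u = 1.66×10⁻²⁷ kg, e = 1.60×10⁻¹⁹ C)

Only the perpendicular component v⊥ = v sin45.9° = 3.60×10^6 m/s is bent by the field.
r = m v⊥ /(qB) = (5.01×10^-27)(3.60×10^6) / [(1×1.60×10^-19)(0.0344)] = 3.28 m.

r ≈ 328 cm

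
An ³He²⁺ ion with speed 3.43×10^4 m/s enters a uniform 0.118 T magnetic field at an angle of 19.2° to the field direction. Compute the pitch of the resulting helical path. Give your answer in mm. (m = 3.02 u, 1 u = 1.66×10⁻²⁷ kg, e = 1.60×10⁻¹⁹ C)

pitch ≈ 27.0 mm

The velocity component along B is v∥ = v cos19.2° = 3.24×10^4 m/s.
The cyclotron period T = 2πm/(qB) = 8.34×10^-7 s is set by m, q, B alone.
Pitch = v∥·T = (3.24×10^4)(8.34×10^-7) = 0.0270 m.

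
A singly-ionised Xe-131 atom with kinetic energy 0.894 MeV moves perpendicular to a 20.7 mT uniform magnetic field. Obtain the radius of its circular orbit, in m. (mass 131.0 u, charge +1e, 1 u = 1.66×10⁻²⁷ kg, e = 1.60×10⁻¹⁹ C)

r ≈ 75.3 m

Convert the energy: K = 0.894 MeV = 1.43×10^-13 J.
v = √(2K/m) = √(2·1.43×10^-13/2.17×10^-25) = 1.15×10^6 m/s.
r = mv/(qB) = (2.17×10^-25)(1.15×10^6) / [(1×1.60×10^-19)(0.0207)] = 75.3 m.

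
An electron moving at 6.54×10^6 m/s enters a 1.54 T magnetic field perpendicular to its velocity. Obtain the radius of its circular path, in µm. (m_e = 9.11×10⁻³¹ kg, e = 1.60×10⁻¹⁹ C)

r ≈ 24.2 µm

The magnetic force provides the centripetal force: qvB = mv²/r, so r = mv/(qB).
r = (9.11×10^-31 kg)(6.54×10^6 m/s) / [(1×1.60×10^-19 C)(1.54 T)] = 2.42×10^-5 m.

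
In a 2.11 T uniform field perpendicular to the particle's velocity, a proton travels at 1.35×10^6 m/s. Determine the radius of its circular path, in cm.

The magnetic force provides the centripetal force: qvB = mv²/r, so r = mv/(qB).
r = (1.67×10^-27 kg)(1.35×10^6 m/s) / [(1×1.60×10^-19 C)(2.11 T)] = 6.68×10^-3 m.

r ≈ 0.668 cm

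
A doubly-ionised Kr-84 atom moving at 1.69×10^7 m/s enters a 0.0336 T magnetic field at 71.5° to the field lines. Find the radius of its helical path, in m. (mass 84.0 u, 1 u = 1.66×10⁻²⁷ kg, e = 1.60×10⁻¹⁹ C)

r ≈ 208 m

Only the perpendicular component v⊥ = v sin71.5° = 1.60×10^7 m/s is bent by the field.
r = m v⊥ /(qB) = (1.39×10^-25)(1.60×10^7) / [(2×1.60×10^-19)(0.0336)] = 208 m.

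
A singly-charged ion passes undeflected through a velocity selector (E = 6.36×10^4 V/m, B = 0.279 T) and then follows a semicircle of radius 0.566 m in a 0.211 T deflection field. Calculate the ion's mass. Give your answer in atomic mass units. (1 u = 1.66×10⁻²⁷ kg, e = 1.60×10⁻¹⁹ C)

v = E/B₁ = 2.28×10^5 m/s.
From r = mv/(qB₂), m = qB₂r/v = (1×1.60×10^-19)(0.211)(0.566) / (2.28×10^5) = 8.38×10^-26 kg.
In atomic mass units: m = 8.38×10^-26 / 1.66×10^-27 = 50.5 u.

m ≈ 50.5 u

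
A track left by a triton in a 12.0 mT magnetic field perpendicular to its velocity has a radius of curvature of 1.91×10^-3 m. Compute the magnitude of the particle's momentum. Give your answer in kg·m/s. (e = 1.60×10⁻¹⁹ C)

Since qvB = mv²/r, the momentum p = mv = qBr.
p = (1×1.60×10^-19)(0.0120)(1.91×10^-3) = 3.67×10^-24 kg·m/s.

p ≈ 3.67×10^-24 kg·m/s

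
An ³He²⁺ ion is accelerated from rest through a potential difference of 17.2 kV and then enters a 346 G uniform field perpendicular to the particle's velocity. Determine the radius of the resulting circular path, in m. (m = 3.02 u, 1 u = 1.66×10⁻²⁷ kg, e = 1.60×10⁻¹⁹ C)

r ≈ 0.671 m

The kinetic energy gained is K = qV = (2×1.60×10^-19)(1.72×10^4) = 5.50×10^-15 J.
v = √(2K/m) = 1.48×10^6 m/s.
r = mv/(qB) = (5.01×10^-27)(1.48×10^6) / [(2×1.60×10^-19)(0.0346)] = 0.671 m.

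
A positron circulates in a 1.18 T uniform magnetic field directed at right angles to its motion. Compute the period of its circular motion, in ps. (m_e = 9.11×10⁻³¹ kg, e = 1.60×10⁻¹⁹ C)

The cyclotron period is independent of speed: T = 2πm/(qB).
T = 2π(9.11×10^-31) / [(1×1.60×10^-19)(1.18)] = 3.03×10^-11 s.

T ≈ 30.3 ps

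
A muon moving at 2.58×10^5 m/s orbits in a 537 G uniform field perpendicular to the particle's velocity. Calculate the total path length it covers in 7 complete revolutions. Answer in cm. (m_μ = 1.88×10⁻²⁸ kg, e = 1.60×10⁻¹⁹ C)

r = mv/(qB) = 5.65×10^-3 m, so one revolution covers 2πr = 0.0355 m.
In 7 revolutions: L = 7·2πr = 0.248 m.

L ≈ 24.8 cm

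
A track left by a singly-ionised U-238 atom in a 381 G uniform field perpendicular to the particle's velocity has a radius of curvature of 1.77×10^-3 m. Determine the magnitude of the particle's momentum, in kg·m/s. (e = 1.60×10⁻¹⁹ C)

p ≈ 1.08×10^-23 kg·m/s

Since qvB = mv²/r, the momentum p = mv = qBr.
p = (1×1.60×10^-19)(0.0381)(1.77×10^-3) = 1.08×10^-23 kg·m/s.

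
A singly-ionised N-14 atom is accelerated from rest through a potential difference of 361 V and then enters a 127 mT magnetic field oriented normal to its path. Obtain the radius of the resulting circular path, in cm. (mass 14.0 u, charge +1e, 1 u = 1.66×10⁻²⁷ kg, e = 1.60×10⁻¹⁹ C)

The kinetic energy gained is K = qV = (1×1.60×10^-19)(361) = 5.78×10^-17 J.
v = √(2K/m) = 7.05×10^4 m/s.
r = mv/(qB) = (2.32×10^-26)(7.05×10^4) / [(1×1.60×10^-19)(0.127)] = 0.0806 m.

r ≈ 8.06 cm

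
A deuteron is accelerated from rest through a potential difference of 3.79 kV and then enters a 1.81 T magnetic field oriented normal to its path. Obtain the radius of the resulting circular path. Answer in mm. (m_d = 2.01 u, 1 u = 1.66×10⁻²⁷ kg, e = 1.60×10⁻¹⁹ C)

r ≈ 6.95 mm

The kinetic energy gained is K = qV = (1×1.60×10^-19)(3790) = 6.06×10^-16 J.
v = √(2K/m) = 6.03×10^5 m/s.
r = mv/(qB) = (3.34×10^-27)(6.03×10^5) / [(1×1.60×10^-19)(1.81)] = 6.95×10^-3 m.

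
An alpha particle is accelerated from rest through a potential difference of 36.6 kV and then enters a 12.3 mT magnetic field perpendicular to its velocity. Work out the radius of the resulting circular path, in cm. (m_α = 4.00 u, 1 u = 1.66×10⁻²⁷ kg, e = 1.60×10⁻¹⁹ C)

r ≈ 317 cm

The kinetic energy gained is K = qV = (2×1.60×10^-19)(3.66×10^4) = 1.17×10^-14 J.
v = √(2K/m) = 1.88×10^6 m/s.
r = mv/(qB) = (6.64×10^-27)(1.88×10^6) / [(2×1.60×10^-19)(0.0123)] = 3.17 m.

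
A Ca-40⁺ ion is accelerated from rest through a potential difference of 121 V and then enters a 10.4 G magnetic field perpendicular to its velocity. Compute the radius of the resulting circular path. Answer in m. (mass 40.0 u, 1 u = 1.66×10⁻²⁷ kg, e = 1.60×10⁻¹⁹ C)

The kinetic energy gained is K = qV = (1×1.60×10^-19)(121) = 1.94×10^-17 J.
v = √(2K/m) = 2.41×10^4 m/s.
r = mv/(qB) = (6.64×10^-26)(2.41×10^4) / [(1×1.60×10^-19)(1.04×10^-3)] = 9.64 m.

r ≈ 9.64 m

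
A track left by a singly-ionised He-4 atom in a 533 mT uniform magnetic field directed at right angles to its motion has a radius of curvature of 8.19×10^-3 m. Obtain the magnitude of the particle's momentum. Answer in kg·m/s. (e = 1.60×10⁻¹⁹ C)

p ≈ 6.98×10^-22 kg·m/s

Since qvB = mv²/r, the momentum p = mv = qBr.
p = (1×1.60×10^-19)(0.533)(8.19×10^-3) = 6.98×10^-22 kg·m/s.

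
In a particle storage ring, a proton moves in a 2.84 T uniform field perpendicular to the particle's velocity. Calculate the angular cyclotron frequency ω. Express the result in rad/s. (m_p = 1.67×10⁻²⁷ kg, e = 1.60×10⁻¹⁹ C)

ω ≈ 2.72×10^8 rad/s

ω = qB/m = (1×1.60×10^-19)(2.84) / (1.67×10^-27) = 2.72×10^8 rad/s.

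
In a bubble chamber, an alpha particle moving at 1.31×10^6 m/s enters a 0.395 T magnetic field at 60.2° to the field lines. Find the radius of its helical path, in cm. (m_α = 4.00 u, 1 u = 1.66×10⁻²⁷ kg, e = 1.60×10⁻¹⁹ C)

Only the perpendicular component v⊥ = v sin60.2° = 1.14×10^6 m/s is bent by the field.
r = m v⊥ /(qB) = (6.64×10^-27)(1.14×10^6) / [(2×1.60×10^-19)(0.395)] = 0.0597 m.

r ≈ 5.97 cm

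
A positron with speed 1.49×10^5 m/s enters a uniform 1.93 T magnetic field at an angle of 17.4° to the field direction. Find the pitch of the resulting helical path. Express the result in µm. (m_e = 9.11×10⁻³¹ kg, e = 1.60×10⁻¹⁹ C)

pitch ≈ 2.64 µm

The velocity component along B is v∥ = v cos17.4° = 1.42×10^5 m/s.
The cyclotron period T = 2πm/(qB) = 1.85×10^-11 s is set by m, q, B alone.
Pitch = v∥·T = (1.42×10^5)(1.85×10^-11) = 2.64×10^-6 m.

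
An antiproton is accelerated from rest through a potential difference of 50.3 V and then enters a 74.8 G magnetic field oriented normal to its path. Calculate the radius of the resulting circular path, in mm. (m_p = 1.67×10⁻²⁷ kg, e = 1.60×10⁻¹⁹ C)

r ≈ 137 mm

The kinetic energy gained is K = qV = (1×1.60×10^-19)(50.3) = 8.05×10^-18 J.
v = √(2K/m) = 9.82×10^4 m/s.
r = mv/(qB) = (1.67×10^-27)(9.82×10^4) / [(1×1.60×10^-19)(7.48×10^-3)] = 0.137 m.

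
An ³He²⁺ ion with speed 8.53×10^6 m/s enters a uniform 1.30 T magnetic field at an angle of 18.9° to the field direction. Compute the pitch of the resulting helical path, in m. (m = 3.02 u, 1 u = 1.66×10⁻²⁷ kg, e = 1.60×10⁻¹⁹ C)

pitch ≈ 0.611 m

The velocity component along B is v∥ = v cos18.9° = 8.07×10^6 m/s.
The cyclotron period T = 2πm/(qB) = 7.57×10^-8 s is set by m, q, B alone.
Pitch = v∥·T = (8.07×10^6)(7.57×10^-8) = 0.611 m.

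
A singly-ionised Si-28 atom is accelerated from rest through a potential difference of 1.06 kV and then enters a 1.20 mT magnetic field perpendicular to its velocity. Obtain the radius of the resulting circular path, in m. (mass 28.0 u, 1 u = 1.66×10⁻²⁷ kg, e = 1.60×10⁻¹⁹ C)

r ≈ 20.7 m

The kinetic energy gained is K = qV = (1×1.60×10^-19)(1060) = 1.70×10^-16 J.
v = √(2K/m) = 8.54×10^4 m/s.
r = mv/(qB) = (4.65×10^-26)(8.54×10^4) / [(1×1.60×10^-19)(1.20×10^-3)] = 20.7 m.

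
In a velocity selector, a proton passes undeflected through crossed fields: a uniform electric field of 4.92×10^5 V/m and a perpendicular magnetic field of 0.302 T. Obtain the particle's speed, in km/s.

For zero net force, qE = qvB, so v = E/B.
v = (4.92×10^5) / (0.302) = 1.63×10^6 m/s.

v ≈ 1630 km/s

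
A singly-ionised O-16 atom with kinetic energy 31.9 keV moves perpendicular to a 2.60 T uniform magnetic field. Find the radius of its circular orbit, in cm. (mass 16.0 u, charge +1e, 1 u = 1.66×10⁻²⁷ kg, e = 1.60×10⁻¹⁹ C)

r ≈ 3.96 cm

Convert the energy: K = 31.9 keV = 5.10×10^-15 J.
v = √(2K/m) = √(2·5.10×10^-15/2.66×10^-26) = 6.20×10^5 m/s.
r = mv/(qB) = (2.66×10^-26)(6.20×10^5) / [(1×1.60×10^-19)(2.60)] = 0.0396 m.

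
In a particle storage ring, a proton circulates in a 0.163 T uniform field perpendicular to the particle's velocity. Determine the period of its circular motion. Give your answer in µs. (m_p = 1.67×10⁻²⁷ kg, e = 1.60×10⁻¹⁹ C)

The cyclotron period is independent of speed: T = 2πm/(qB).
T = 2π(1.67×10^-27) / [(1×1.60×10^-19)(0.163)] = 4.02×10^-7 s.

T ≈ 0.402 µs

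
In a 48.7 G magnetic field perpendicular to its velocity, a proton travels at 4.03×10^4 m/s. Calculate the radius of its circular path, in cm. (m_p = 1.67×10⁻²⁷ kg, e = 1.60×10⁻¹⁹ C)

r ≈ 8.64 cm

The magnetic force provides the centripetal force: qvB = mv²/r, so r = mv/(qB).
r = (1.67×10^-27 kg)(4.03×10^4 m/s) / [(1×1.60×10^-19 C)(4.87×10^-3 T)] = 0.0864 m.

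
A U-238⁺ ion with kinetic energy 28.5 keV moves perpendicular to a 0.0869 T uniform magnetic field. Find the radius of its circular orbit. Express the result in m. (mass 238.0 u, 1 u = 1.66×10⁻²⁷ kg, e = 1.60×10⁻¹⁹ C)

Convert the energy: K = 28.5 keV = 4.56×10^-15 J.
v = √(2K/m) = √(2·4.56×10^-15/3.95×10^-25) = 1.52×10^5 m/s.
r = mv/(qB) = (3.95×10^-25)(1.52×10^5) / [(1×1.60×10^-19)(0.0869)] = 4.32 m.

r ≈ 4.32 m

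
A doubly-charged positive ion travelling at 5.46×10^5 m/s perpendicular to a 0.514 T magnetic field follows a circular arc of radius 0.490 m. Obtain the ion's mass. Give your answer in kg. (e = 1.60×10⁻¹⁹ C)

qvB = mv²/r ⇒ m = qBr/v.
m = (2×1.60×10^-19)(0.514)(0.490) / (5.46×10^5) = 1.48×10^-25 kg.

m ≈ 1.48×10^-25 kg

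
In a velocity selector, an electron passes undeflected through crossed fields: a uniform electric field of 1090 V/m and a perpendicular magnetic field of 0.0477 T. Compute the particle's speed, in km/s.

For zero net force, qE = qvB, so v = E/B.
v = (1090) / (0.0477) = 2.29×10^4 m/s.

v ≈ 22.9 km/s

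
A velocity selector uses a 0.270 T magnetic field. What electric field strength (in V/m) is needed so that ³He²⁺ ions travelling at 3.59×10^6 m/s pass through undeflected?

qE = qvB ⇒ E = vB = (3.59×10^6)(0.270) = 9.69×10^5 V/m.

E ≈ 9.69×10^5 V/m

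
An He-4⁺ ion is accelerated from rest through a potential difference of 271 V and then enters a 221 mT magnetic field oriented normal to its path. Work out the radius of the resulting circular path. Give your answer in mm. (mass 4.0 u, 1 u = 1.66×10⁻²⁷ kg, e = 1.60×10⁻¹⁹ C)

The kinetic energy gained is K = qV = (1×1.60×10^-19)(271) = 4.34×10^-17 J.
v = √(2K/m) = 1.14×10^5 m/s.
r = mv/(qB) = (6.64×10^-27)(1.14×10^5) / [(1×1.60×10^-19)(0.221)] = 0.0215 m.

r ≈ 21.5 mm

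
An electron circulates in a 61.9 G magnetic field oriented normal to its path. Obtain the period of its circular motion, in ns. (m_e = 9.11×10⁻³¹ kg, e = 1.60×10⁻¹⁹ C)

T ≈ 5.78 ns

The cyclotron period is independent of speed: T = 2πm/(qB).
T = 2π(9.11×10^-31) / [(1×1.60×10^-19)(6.19×10^-3)] = 5.78×10^-9 s.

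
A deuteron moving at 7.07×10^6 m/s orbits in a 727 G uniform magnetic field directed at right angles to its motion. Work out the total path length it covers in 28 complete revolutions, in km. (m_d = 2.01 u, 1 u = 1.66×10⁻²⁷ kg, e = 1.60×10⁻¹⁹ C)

L ≈ 0.357 km

r = mv/(qB) = 2.03 m, so one revolution covers 2πr = 12.7 m.
In 28 revolutions: L = 28·2πr = 357 m.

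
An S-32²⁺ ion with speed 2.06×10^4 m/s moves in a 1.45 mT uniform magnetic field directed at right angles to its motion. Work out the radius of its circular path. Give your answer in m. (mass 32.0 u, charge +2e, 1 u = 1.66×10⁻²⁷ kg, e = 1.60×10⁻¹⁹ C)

The magnetic force provides the centripetal force: qvB = mv²/r, so r = mv/(qB).
r = (5.31×10^-26 kg)(2.06×10^4 m/s) / [(2×1.60×10^-19 C)(1.45×10^-3 T)] = 2.36 m.

r ≈ 2.36 m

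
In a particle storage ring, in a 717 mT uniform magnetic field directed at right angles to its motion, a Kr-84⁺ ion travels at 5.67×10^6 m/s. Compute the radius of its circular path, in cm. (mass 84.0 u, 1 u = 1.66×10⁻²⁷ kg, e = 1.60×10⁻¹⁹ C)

The magnetic force provides the centripetal force: qvB = mv²/r, so r = mv/(qB).
r = (1.39×10^-25 kg)(5.67×10^6 m/s) / [(1×1.60×10^-19 C)(0.717 T)] = 6.89 m.

r ≈ 689 cm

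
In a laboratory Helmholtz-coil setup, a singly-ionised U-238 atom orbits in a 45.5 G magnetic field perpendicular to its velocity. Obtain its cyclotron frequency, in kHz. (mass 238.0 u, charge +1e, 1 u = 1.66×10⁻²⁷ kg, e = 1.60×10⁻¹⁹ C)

f ≈ 0.293 kHz

f = qB/(2πm) = (1×1.60×10^-19)(4.55×10^-3) / [2π(3.95×10^-25)] = 293 Hz.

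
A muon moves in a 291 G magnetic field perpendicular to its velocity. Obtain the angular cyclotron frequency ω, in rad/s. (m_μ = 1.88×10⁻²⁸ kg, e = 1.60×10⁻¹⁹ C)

ω = qB/m = (1×1.60×10^-19)(0.0291) / (1.88×10^-28) = 2.48×10^7 rad/s.

ω ≈ 2.48×10^7 rad/s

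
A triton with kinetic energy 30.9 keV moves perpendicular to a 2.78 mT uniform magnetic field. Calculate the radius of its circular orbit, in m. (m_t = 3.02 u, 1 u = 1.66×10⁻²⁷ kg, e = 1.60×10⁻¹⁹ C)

r ≈ 15.8 m

Convert the energy: K = 30.9 keV = 4.94×10^-15 J.
v = √(2K/m) = √(2·4.94×10^-15/5.01×10^-27) = 1.40×10^6 m/s.
r = mv/(qB) = (5.01×10^-27)(1.40×10^6) / [(1×1.60×10^-19)(2.78×10^-3)] = 15.8 m.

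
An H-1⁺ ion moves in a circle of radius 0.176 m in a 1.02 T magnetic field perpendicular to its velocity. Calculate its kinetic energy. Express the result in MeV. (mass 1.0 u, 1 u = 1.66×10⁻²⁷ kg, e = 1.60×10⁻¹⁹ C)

K ≈ 1.55 MeV

v = qBr/m = (1×1.60×10^-19)(1.02)(0.176) / (1.66×10^-27) = 1.73×10^7 m/s.
K = ½mv² = 0.5·(1.66×10^-27)·(1.73×10^7)² = 2.49×10^-13 J = 1.55 MeV.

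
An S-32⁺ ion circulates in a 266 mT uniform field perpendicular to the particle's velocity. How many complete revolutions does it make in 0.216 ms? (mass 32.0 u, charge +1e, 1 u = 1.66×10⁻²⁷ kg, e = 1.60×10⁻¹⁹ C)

N = 27

T = 2πm/(qB) = 2π(5.312×10^-26) / [(1×1.60×10^-19)(0.266)] = 7.8422×10^-6 s.
N = t/T = 2.16×10^-4 / 7.8422×10^-6 ≈ 27.54, so 27 complete revolutions.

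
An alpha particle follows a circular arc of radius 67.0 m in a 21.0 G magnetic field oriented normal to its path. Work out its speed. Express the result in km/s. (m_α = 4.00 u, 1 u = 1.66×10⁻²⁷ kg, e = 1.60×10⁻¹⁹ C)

From qvB = mv²/r, v = qBr/m.
v = (2×1.60×10^-19)(2.10×10^-3)(67.0) / (6.64×10^-27) = 6.78×10^6 m/s.

v ≈ 6780 km/s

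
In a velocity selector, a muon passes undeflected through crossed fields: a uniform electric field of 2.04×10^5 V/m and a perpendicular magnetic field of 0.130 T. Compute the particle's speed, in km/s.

For zero net force, qE = qvB, so v = E/B.
v = (2.04×10^5) / (0.130) = 1.57×10^6 m/s.

v ≈ 1570 km/s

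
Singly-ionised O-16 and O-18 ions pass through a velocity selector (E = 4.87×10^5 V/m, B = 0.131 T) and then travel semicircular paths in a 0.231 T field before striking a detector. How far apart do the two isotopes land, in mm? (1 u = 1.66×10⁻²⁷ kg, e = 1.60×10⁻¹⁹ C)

Both emerge at v = E/B₁ = 3.72×10^6 m/s.
r = mv/(qB₂), so r₁ = 2.671 m and r₂ = 3.005 m, giving Δr = 0.334 m.
After a semicircle each ion lands a diameter 2r from the entry slit, so the separation is 2Δr = 0.668 m.

Δd ≈ 668 mm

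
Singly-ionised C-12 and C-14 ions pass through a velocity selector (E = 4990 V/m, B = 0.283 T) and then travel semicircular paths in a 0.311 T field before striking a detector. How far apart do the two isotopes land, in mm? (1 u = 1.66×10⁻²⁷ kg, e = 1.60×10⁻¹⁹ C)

Both emerge at v = E/B₁ = 1.76×10^4 m/s.
r = mv/(qB₂), so r₁ = 7.06×10^-3 m and r₂ = 8.24×10^-3 m, giving Δr = 1.18×10^-3 m.
After a semicircle each ion lands a diameter 2r from the entry slit, so the separation is 2Δr = 2.35×10^-3 m.

Δd ≈ 2.35 mm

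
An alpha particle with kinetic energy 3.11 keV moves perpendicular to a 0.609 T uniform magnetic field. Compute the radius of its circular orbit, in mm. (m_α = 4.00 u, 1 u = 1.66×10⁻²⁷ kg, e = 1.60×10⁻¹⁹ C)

Convert the energy: K = 3.11 keV = 4.98×10^-16 J.
v = √(2K/m) = √(2·4.98×10^-16/6.64×10^-27) = 3.87×10^5 m/s.
r = mv/(qB) = (6.64×10^-27)(3.87×10^5) / [(2×1.60×10^-19)(0.609)] = 0.0132 m.

r ≈ 13.2 mm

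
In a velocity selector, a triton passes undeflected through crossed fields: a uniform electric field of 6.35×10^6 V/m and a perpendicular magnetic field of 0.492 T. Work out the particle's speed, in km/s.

For zero net force, qE = qvB, so v = E/B.
v = (6.35×10^6) / (0.492) = 1.29×10^7 m/s.

v ≈ 12900 km/s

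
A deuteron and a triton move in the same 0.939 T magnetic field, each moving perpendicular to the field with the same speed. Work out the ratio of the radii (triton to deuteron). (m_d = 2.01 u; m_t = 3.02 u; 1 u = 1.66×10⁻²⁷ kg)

ratio ≈ 1.50

r = mv/(qB) ⇒ at equal v, r ∝ m/q.
r_{triton}/r_{deuteron} = 1.50.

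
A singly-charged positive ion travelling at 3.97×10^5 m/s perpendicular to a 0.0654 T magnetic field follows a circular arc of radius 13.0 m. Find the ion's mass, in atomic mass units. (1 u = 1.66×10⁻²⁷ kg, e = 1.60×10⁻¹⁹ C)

qvB = mv²/r ⇒ m = qBr/v.
m = (1×1.60×10^-19)(0.0654)(13.0) / (3.97×10^5) = 3.43×10^-25 kg = 206 u.

m ≈ 206 u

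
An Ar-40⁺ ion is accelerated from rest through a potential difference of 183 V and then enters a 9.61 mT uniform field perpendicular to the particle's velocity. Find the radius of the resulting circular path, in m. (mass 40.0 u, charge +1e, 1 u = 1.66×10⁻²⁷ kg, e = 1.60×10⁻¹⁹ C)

r ≈ 1.28 m

The kinetic energy gained is K = qV = (1×1.60×10^-19)(183) = 2.93×10^-17 J.
v = √(2K/m) = 2.97×10^4 m/s.
r = mv/(qB) = (6.64×10^-26)(2.97×10^4) / [(1×1.60×10^-19)(9.61×10^-3)] = 1.28 m.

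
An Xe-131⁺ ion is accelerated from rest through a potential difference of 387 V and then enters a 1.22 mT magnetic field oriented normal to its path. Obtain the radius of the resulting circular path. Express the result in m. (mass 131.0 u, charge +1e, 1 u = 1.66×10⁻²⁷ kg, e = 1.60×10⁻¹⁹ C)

The kinetic energy gained is K = qV = (1×1.60×10^-19)(387) = 6.19×10^-17 J.
v = √(2K/m) = 2.39×10^4 m/s.
r = mv/(qB) = (2.17×10^-25)(2.39×10^4) / [(1×1.60×10^-19)(1.22×10^-3)] = 26.6 m.

r ≈ 26.6 m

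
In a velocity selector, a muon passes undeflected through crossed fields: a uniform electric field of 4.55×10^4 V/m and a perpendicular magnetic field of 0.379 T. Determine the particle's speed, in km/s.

For zero net force, qE = qvB, so v = E/B.
v = (4.55×10^4) / (0.379) = 1.20×10^5 m/s.

v ≈ 120 km/s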